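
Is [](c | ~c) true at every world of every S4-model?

Tableau for the negation ~[](c | ~c):
1. ~[](c | ~c), u
2. ~(c | ~c), v   [~[]-rule on 1: fresh world v, uRv]
3. ~c, v   [~|-rule on 2]
4. c, v   [~|-rule on 2]
Accessibility: uRu, uRv, vRv
Branch closes: c and ~c both at v.
All branches of the negation close; one closing branch shown above.

Valid in S4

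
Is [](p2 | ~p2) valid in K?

Tableau for the negation ~[](p2 | ~p2):
1. ~[](p2 | ~p2), u
2. ~(p2 | ~p2), v
3. ~p2, v
4. p2, v
Accessibility: uRv
Branch closes: p2 and ~p2 both at v.
All branches of the negation close; one closing branch shown above.

Valid in K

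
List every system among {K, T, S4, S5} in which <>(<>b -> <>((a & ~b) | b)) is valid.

T, S4, S5

K-tableau for the negation ~<>(<>b -> <>((a & ~b) | b)):
1. ~<>(<>b -> <>((a & ~b) | b)), w0
Complete open branch: countermodel on a K-frame, so not valid in K.
T-tableau for the negation ~<>(<>b -> <>((a & ~b) | b)):
1. ~<>(<>b -> <>((a & ~b) | b)), w0
2. ~(<>b -> <>((a & ~b) | b)), w0
3. <>b, w0
4. ~<>((a & ~b) | b), w0
5. ~((a & ~b) | b), w0
6. ~(a & ~b), w0
7. ~b, w0
8. ~a, w0
9. b, w1
10. ~(<>b -> <>((a & ~b) | b)), w1
11. <>b, w1
12. ~<>((a & ~b) | b), w1
13. ~((a & ~b) | b), w1
14. ~(a & ~b), w1
15. ~b, w1
Accessibility: w0Rw0, w0Rw1, w1Rw1
Branch closes: b and ~b both at w1.
Every branch closes (one shown): valid in T, hence also in S4, S5 (every theorem of T is a theorem of S4 and S5).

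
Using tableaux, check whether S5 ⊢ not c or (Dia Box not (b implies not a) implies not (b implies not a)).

Yes, valid

Tableau for the negation not (not c or (Dia Box not (b implies not a) implies not (b implies not a))):
1. not (not c or (Dia Box not (b implies not a) implies not (b implies not a))), w0
2. c, w0
3. not (Dia Box not (b implies not a) implies not (b implies not a)), w0
4. Dia Box not (b implies not a), w0
5. b implies not a, w0
6. not a, w0
7. Box not (b implies not a), w1
8. not (b implies not a), w0
9. b, w0
10. a, w0
Accessibility: w0Rw0, w0Rw1, w1Rw0, w1Rw1
Branch closes: a and not a both at w0.
All branches of the negation close; one closing branch shown above.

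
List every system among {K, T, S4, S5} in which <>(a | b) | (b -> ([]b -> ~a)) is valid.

K-tableau for the negation ~(<>(a | b) | (b -> ([]b -> ~a))):
1. ~(<>(a | b) | (b -> ([]b -> ~a))), w0
2. ~<>(a | b), w0
3. ~(b -> ([]b -> ~a)), w0
4. b, w0
5. ~([]b -> ~a), w0
6. []b, w0
7. a, w0
Complete open branch: countermodel on a K-frame, so not valid in K.
T-tableau for the negation ~(<>(a | b) | (b -> ([]b -> ~a))):
1. ~(<>(a | b) | (b -> ([]b -> ~a))), w0
2. ~<>(a | b), w0
3. ~(b -> ([]b -> ~a)), w0
4. b, w0
5. ~([]b -> ~a), w0
6. []b, w0
7. a, w0
8. ~(a | b), w0
9. ~a, w0
10. ~b, w0
Accessibility: w0Rw0
Branch closes: a and ~a both at w0.
Every branch closes (one shown): valid in T, hence also in S4, S5 (every theorem of T is a theorem of S4 and S5).

T, S4, S5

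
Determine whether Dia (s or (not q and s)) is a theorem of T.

Tableau for the negation not Dia (s or (not q and s)):
1. not Dia (s or (not q and s)), u
2. not (s or (not q and s)), u
3. not s, u
4. not (not q and s), u
Accessibility: uRu
The negation has an open branch (countermodel exists).

Not valid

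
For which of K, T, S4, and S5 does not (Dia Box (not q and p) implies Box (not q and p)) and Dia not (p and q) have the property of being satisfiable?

K, T, S4

S4-tableau for the formula:
1. not (Dia Box (not q and p) implies Box (not q and p)) and Dia not (p and q), w0
2. not (Dia Box (not q and p) implies Box (not q and p)), w0
3. Dia not (p and q), w0
4. Dia Box (not q and p), w0
5. not Box (not q and p), w0
6. not (p and q), w1
7. not q, w1
8. Box (not q and p), w2
9. not q and p, w2
10. not q, w2
11. p, w2
12. not (not q and p), w3
13. not p, w3
Accessibility: w0Rw0, w0Rw1, w0Rw2, w0Rw3, w1Rw1, w2Rw2, w3Rw3
Complete open branch: satisfiable in S4, hence also in K, T (this S4-model is also a K-model and a T-model).
S5-tableau for the formula:
1. not (Dia Box (not q and p) implies Box (not q and p)) and Dia not (p and q), w0
2. not (Dia Box (not q and p) implies Box (not q and p)), w0
3. Dia not (p and q), w0
4. Dia Box (not q and p), w0
5. not Box (not q and p), w0
6. not (p and q), w1
7. not q, w1
8. Box (not q and p), w2
9. not q and p, w0
10. not q, w0
11. p, w0
12. not q and p, w1
13. p, w1
14. not q and p, w2
15. not q, w2
16. p, w2
17. not (not q and p), w3
18. not q and p, w3
19. not q, w3
20. p, w3
21. not p, w3
Accessibility: w0Rw0, w0Rw1, w0Rw2, w0Rw3, w1Rw0, w1Rw1, w1Rw2, w1Rw3, w2Rw0, w2Rw1, w2Rw2, w2Rw3, w3Rw0, w3Rw1, w3Rw2, w3Rw3
Branch closes: p and not p both at w3.
Every branch closes (one shown): unsatisfiable in S5.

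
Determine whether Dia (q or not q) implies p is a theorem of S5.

Tableau for the negation not (Dia (q or not q) implies p):
1. not (Dia (q or not q) implies p), u
2. Dia (q or not q), u
3. not p, u
4. q or not q, v
5. not q, v
Accessibility: uRu, uRv, vRu, vRv
The negation has an open branch (countermodel exists).

Invalid (countermodel exists)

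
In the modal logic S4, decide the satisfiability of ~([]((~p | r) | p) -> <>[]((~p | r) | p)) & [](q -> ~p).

Unsatisfiable

1. ~([]((~p | r) | p) -> <>[]((~p | r) | p)) & [](q -> ~p), u
2. ~([]((~p | r) | p) -> <>[]((~p | r) | p)), u   [&-rule on 1]
3. [](q -> ~p), u   [&-rule on 1]
4. []((~p | r) | p), u   [~->-rule on 2]
5. ~<>[]((~p | r) | p), u   [~->-rule on 2]
6. q -> ~p, u   [[]-rule on 3 via uRu]
7. (~p | r) | p, u   [[]-rule on 4 via uRu]
8. ~[]((~p | r) | p), u   [~<>-rule on 5 via uRu]
9. ~p, u   [->-rule on 6 (branches; this branch)]
10. ~p | r, u   [|-rule on 7 (branches; this branch)]
11. r, u   [|-rule on 10 (branches; this branch)]
12. ~((~p | r) | p), v   [~[]-rule on 8: fresh world v, uRv]
13. ~(~p | r), v   [~|-rule on 12]
14. ~p, v   [~|-rule on 12]
15. p, v   [~|-rule on 13]
16. ~r, v   [~|-rule on 13]
Accessibility: uRu, uRv, vRv
Branch closes: p and ~p both at v.
Every branch closes; the branch above is one of them.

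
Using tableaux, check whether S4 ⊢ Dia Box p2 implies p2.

Invalid (countermodel exists)

Tableau for the negation not (Dia Box p2 implies p2):
1. not (Dia Box p2 implies p2), 0
2. Dia Box p2, 0
3. not p2, 0
4. Box p2, 1
5. p2, 1
Accessibility: 0R0, 0R1, 1R1
The negation has an open branch (countermodel exists).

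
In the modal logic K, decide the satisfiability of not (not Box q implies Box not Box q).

Satisfiable

1. not (not Box q implies Box not Box q), w0
2. not Box q, w0
3. not Box not Box q, w0
4. not q, w1
5. Box q, w2
Accessibility: w0Rw1, w0Rw2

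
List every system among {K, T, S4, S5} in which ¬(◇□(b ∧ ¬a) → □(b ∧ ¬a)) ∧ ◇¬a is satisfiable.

K, T, S4

S5-tableau for the formula:
1. ¬(◇□(b ∧ ¬a) → □(b ∧ ¬a)) ∧ ◇¬a, w0
2. ¬(◇□(b ∧ ¬a) → □(b ∧ ¬a)), w0   [∧-rule on 1]
3. ◇¬a, w0   [∧-rule on 1]
4. ◇□(b ∧ ¬a), w0   [¬→-rule on 2]
5. ¬□(b ∧ ¬a), w0   [¬→-rule on 2]
6. ¬a, w1   [◇-rule on 3: fresh world w1, w0Rw1]
7. □(b ∧ ¬a), w2   [◇-rule on 4: fresh world w2, w0Rw2]
8. b ∧ ¬a, w0   [□-rule on 7 via w2Rw0]
9. b, w0   [∧-rule on 8]
10. ¬a, w0   [∧-rule on 8]
11. b ∧ ¬a, w1   [□-rule on 7 via w2Rw1]
12. b, w1   [∧-rule on 11]
13. b ∧ ¬a, w2   [□-rule on 7 via w2Rw2]
14. b, w2   [∧-rule on 13]
15. ¬a, w2   [∧-rule on 13]
16. ¬(b ∧ ¬a), w3   [¬□-rule on 5: fresh world w3, w0Rw3]
17. b ∧ ¬a, w3   [□-rule on 7 via w2Rw3]
18. b, w3   [∧-rule on 17]
19. ¬a, w3   [∧-rule on 17]
20. a, w3   [¬∧-rule on 16 (branches; this branch)]
Accessibility: w0Rw0, w0Rw1, w0Rw2, w0Rw3, w1Rw0, w1Rw1, w1Rw2, w1Rw3, w2Rw0, w2Rw1, w2Rw2, w2Rw3, w3Rw0, w3Rw1, w3Rw2, w3Rw3
Branch closes: a and ¬a both at w3.
Every branch closes (one shown): unsatisfiable in S5.
S4-tableau for the formula:
1. ¬(◇□(b ∧ ¬a) → □(b ∧ ¬a)) ∧ ◇¬a, w0
2. ¬(◇□(b ∧ ¬a) → □(b ∧ ¬a)), w0   [∧-rule on 1]
3. ◇¬a, w0   [∧-rule on 1]
4. ◇□(b ∧ ¬a), w0   [¬→-rule on 2]
5. ¬□(b ∧ ¬a), w0   [¬→-rule on 2]
6. ¬a, w1   [◇-rule on 3: fresh world w1, w0Rw1]
7. □(b ∧ ¬a), w2   [◇-rule on 4: fresh world w2, w0Rw2]
8. b ∧ ¬a, w2   [□-rule on 7 via w2Rw2]
9. b, w2   [∧-rule on 8]
10. ¬a, w2   [∧-rule on 8]
11. ¬(b ∧ ¬a), w3   [¬□-rule on 5: fresh world w3, w0Rw3]
12. a, w3   [¬∧-rule on 11 (branches; this branch)]
Accessibility: w0Rw0, w0Rw1, w0Rw2, w0Rw3, w1Rw1, w2Rw2, w3Rw3
Complete open branch: satisfiable in S4, hence also in K, T (this S4-model is also a K-model and a T-model).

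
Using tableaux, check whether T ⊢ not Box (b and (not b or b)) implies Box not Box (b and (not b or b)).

Tableau for the negation not (not Box (b and (not b or b)) implies Box not Box (b and (not b or b))):
1. not (not Box (b and (not b or b)) implies Box not Box (b and (not b or b))), w0
2. not Box (b and (not b or b)), w0   [neg-implies-rule on 1]
3. not Box not Box (b and (not b or b)), w0   [neg-implies-rule on 1]
4. not (b and (not b or b)), w1   [neg-Box-rule on 2: fresh world w1, w0Rw1]
5. not b, w1   [neg-and-rule on 4 (branches; this branch)]
6. Box (b and (not b or b)), w2   [neg-Box-rule on 3: fresh world w2, w0Rw2]
7. b and (not b or b), w2   [Box-rule on 6 via w2Rw2]
8. b, w2   [and-rule on 7]
9. not b or b, w2   [and-rule on 7]
Accessibility: w0Rw0, w0Rw1, w0Rw2, w1Rw1, w2Rw2
The negation has an open branch (countermodel exists).

Not valid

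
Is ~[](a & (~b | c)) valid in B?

Not valid

Tableau for the negation [](a & (~b | c)):
1. [](a & (~b | c)), 0
2. a & (~b | c), 0
3. a, 0
4. ~b | c, 0
5. c, 0
Accessibility: 0R0
The negation has an open branch (countermodel exists).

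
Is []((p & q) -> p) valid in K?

Tableau for the negation ~[]((p & q) -> p):
1. ~[]((p & q) -> p), u
2. ~((p & q) -> p), v
3. p & q, v
4. ~p, v
5. p, v
6. q, v
Accessibility: uRv
Branch closes: p and ~p both at v.
Every branch of the negation's tableau closes; the branch above is one of them.

Valid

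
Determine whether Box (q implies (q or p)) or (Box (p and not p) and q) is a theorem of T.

Valid

Tableau for the negation not (Box (q implies (q or p)) or (Box (p and not p) and q)):
1. not (Box (q implies (q or p)) or (Box (p and not p) and q)), w0
2. not Box (q implies (q or p)), w0
3. not (Box (p and not p) and q), w0
4. not q, w0
5. not (q implies (q or p)), w1
6. q, w1
7. not (q or p), w1
8. not q, w1
9. not p, w1
Accessibility: w0Rw0, w0Rw1, w1Rw1
Branch closes: q and not q both at w1.
Every branch of the negation's tableau closes; the branch above is one of them.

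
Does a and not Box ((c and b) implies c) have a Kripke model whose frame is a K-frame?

1. a and not Box ((c and b) implies c), 0
2. a, 0
3. not Box ((c and b) implies c), 0
4. not ((c and b) implies c), 1
5. c and b, 1
6. not c, 1
7. c, 1
8. b, 1
Accessibility: 0R1
Branch closes: c and not c both at 1.
(One branch shown.) All branches close.

Unsatisfiable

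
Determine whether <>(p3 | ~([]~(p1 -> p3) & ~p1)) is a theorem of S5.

Tableau for the negation ~<>(p3 | ~([]~(p1 -> p3) & ~p1)):
1. ~<>(p3 | ~([]~(p1 -> p3) & ~p1)), w0
2. ~(p3 | ~([]~(p1 -> p3) & ~p1)), w0   [~<>-rule on 1 via w0Rw0]
3. ~p3, w0   [~|-rule on 2]
4. []~(p1 -> p3) & ~p1, w0   [~|-rule on 2]
5. []~(p1 -> p3), w0   [&-rule on 4]
6. ~p1, w0   [&-rule on 4]
7. ~(p1 -> p3), w0   [[]-rule on 5 via w0Rw0]
8. p1, w0   [~->-rule on 7]
Accessibility: w0Rw0
Branch closes: p1 and ~p1 both at w0.
Every branch of the negation's tableau closes; the branch above is one of them.

Valid in S5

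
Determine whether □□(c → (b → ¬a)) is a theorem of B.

Tableau for the negation ¬□□(c → (b → ¬a)):
1. ¬□□(c → (b → ¬a)), u
2. ¬□(c → (b → ¬a)), v   [¬□-rule on 1: fresh world v, uRv]
3. ¬(c → (b → ¬a)), w   [¬□-rule on 2: fresh world w, vRw]
4. c, w   [¬→-rule on 3]
5. ¬(b → ¬a), w   [¬→-rule on 3]
6. b, w   [¬→-rule on 5]
7. a, w   [¬→-rule on 5]
Accessibility: uRu, uRv, vRu, vRv, vRw, wRv, wRw
The negation has an open branch (countermodel exists).

Not valid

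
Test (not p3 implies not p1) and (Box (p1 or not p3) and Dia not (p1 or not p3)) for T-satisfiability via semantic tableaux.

No, unsatisfiable

1. (not p3 implies not p1) and (Box (p1 or not p3) and Dia not (p1 or not p3)), w0
2. not p3 implies not p1, w0
3. Box (p1 or not p3) and Dia not (p1 or not p3), w0
4. Box (p1 or not p3), w0
5. Dia not (p1 or not p3), w0
6. p1 or not p3, w0
7. not p1, w0
8. not p3, w0
9. not (p1 or not p3), w1
10. not p1, w1
11. p3, w1
12. p1 or not p3, w1
13. not p3, w1
Accessibility: w0Rw0, w0Rw1, w1Rw1
Branch closes: p3 and not p3 both at w1.
Every branch closes; the branch above is one of them.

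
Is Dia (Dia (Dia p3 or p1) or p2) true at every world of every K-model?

Tableau for the negation not Dia (Dia (Dia p3 or p1) or p2):
1. not Dia (Dia (Dia p3 or p1) or p2), u
The negation has an open branch (countermodel exists).

Not valid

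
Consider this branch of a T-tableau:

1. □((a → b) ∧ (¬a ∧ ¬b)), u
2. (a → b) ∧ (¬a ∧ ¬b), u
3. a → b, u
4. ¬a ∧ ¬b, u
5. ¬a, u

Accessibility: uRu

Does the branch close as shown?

Not closed

No atom appears with both signs at the same world.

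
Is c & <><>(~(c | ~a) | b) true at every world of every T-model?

Invalid (countermodel exists)

Tableau for the negation ~(c & <><>(~(c | ~a) | b)):
1. ~(c & <><>(~(c | ~a) | b)), w0
2. ~<><>(~(c | ~a) | b), w0   [~&-rule on 1 (branches; this branch)]
3. ~<>(~(c | ~a) | b), w0   [~<>-rule on 2 via w0Rw0]
4. ~(~(c | ~a) | b), w0   [~<>-rule on 3 via w0Rw0]
5. c | ~a, w0   [~|-rule on 4]
6. ~b, w0   [~|-rule on 4]
7. ~a, w0   [|-rule on 5 (branches; this branch)]
Accessibility: w0Rw0
The negation has an open branch (countermodel exists).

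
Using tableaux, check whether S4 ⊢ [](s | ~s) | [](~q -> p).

Tableau for the negation ~([](s | ~s) | [](~q -> p)):
1. ~([](s | ~s) | [](~q -> p)), w0
2. ~[](s | ~s), w0
3. ~[](~q -> p), w0
4. ~(s | ~s), w1
5. ~s, w1
6. s, w1
Accessibility: w0Rw0, w0Rw1, w1Rw1
Branch closes: s and ~s both at w1.
All branches of the negation close; one closing branch shown above.

Valid in S4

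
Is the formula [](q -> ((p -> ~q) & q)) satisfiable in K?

Yes, satisfiable

1. [](q -> ((p -> ~q) & q)), u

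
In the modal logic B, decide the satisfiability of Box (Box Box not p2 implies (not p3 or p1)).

1. Box (Box Box not p2 implies (not p3 or p1)), u
2. Box Box not p2 implies (not p3 or p1), u   [Box-rule on 1 via uRu]
3. not p3 or p1, u   [implies-rule on 2 (branches; this branch)]
4. p1, u   [or-rule on 3 (branches; this branch)]
Accessibility: uRu

Satisfiable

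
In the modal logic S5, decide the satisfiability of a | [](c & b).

Yes, satisfiable

1. a | [](c & b), 0
2. [](c & b), 0
3. c & b, 0
4. c, 0
5. b, 0
Accessibility: 0R0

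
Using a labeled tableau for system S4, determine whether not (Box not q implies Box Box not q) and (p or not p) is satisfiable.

1. not (Box not q implies Box Box not q) and (p or not p), 0
2. not (Box not q implies Box Box not q), 0
3. p or not p, 0
4. Box not q, 0
5. not Box Box not q, 0
6. not q, 0
7. not p, 0
8. not Box not q, 1
9. not q, 1
10. q, 2
11. not q, 2
Accessibility: 0R0, 0R1, 0R2, 1R1, 1R2, 2R2
Branch closes: q and not q both at 2.
Every branch closes; the branch above is one of them.

Unsatisfiable (every branch closes)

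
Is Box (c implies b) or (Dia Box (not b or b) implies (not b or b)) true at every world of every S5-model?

Tableau for the negation not (Box (c implies b) or (Dia Box (not b or b) implies (not b or b))):
1. not (Box (c implies b) or (Dia Box (not b or b) implies (not b or b))), w0
2. not Box (c implies b), w0   [neg-or-rule on 1]
3. not (Dia Box (not b or b) implies (not b or b)), w0   [neg-or-rule on 1]
4. Dia Box (not b or b), w0   [neg-implies-rule on 3]
5. not (not b or b), w0   [neg-implies-rule on 3]
6. b, w0   [neg-or-rule on 5]
7. not b, w0   [neg-or-rule on 5]
Accessibility: w0Rw0
Branch closes: b and not b both at w0.
Every branch of the negation's tableau closes; the branch above is one of them.

Yes, valid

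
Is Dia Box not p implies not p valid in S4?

Tableau for the negation not (Dia Box not p implies not p):
1. not (Dia Box not p implies not p), u
2. Dia Box not p, u   [neg-implies-rule on 1]
3. p, u   [neg-implies-rule on 1]
4. Box not p, v   [Dia-rule on 2: fresh world v, uRv]
5. not p, v   [Box-rule on 4 via vRv]
Accessibility: uRu, uRv, vRv
The negation has an open branch (countermodel exists).

No, not valid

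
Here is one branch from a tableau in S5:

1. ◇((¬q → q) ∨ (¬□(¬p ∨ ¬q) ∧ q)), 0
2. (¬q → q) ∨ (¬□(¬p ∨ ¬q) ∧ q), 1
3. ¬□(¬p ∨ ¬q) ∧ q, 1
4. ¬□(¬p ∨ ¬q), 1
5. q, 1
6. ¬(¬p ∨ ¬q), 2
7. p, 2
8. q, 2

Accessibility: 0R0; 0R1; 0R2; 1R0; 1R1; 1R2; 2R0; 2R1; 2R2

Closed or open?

No atom appears with both signs at the same world.

Not closed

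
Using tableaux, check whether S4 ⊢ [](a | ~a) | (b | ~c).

Tableau for the negation ~([](a | ~a) | (b | ~c)):
1. ~([](a | ~a) | (b | ~c)), u
2. ~[](a | ~a), u
3. ~(b | ~c), u
4. ~b, u
5. c, u
6. ~(a | ~a), v
7. ~a, v
8. a, v
Accessibility: uRu, uRv, vRv
Branch closes: a and ~a both at v.
Every branch of the negation's tableau closes; the branch above is one of them.

Valid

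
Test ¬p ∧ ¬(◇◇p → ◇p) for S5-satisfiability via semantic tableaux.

Unsatisfiable

1. ¬p ∧ ¬(◇◇p → ◇p), 0
2. ¬p, 0   [∧-rule on 1]
3. ¬(◇◇p → ◇p), 0   [∧-rule on 1]
4. ◇◇p, 0   [¬→-rule on 3]
5. ¬◇p, 0   [¬→-rule on 3]
6. ◇p, 1   [◇-rule on 4: fresh world 1, 0R1]
7. ¬p, 1   [¬◇-rule on 5 via 0R1]
8. p, 2   [◇-rule on 6: fresh world 2, 1R2]
9. ¬p, 2   [¬◇-rule on 5 via 0R2]
Accessibility: 0R0, 0R1, 0R2, 1R0, 1R1, 1R2, 2R0, 2R1, 2R2
Branch closes: p and ¬p both at 2.
Every branch closes; the branch above is one of them.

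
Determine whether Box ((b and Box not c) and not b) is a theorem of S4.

Not valid

Tableau for the negation not Box ((b and Box not c) and not b):
1. not Box ((b and Box not c) and not b), w0
2. not ((b and Box not c) and not b), w1   [neg-Box-rule on 1: fresh world w1, w0Rw1]
3. b, w1   [neg-and-rule on 2 (branches; this branch)]
Accessibility: w0Rw0, w0Rw1, w1Rw1
The negation has an open branch (countermodel exists).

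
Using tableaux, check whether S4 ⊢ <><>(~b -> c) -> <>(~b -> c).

Tableau for the negation ~(<><>(~b -> c) -> <>(~b -> c)):
1. ~(<><>(~b -> c) -> <>(~b -> c)), 0
2. <><>(~b -> c), 0   [~->-rule on 1]
3. ~<>(~b -> c), 0   [~->-rule on 1]
4. ~(~b -> c), 0   [~<>-rule on 3 via 0R0]
5. ~b, 0   [~->-rule on 4]
6. ~c, 0   [~->-rule on 4]
7. <>(~b -> c), 1   [<>-rule on 2: fresh world 1, 0R1]
8. ~(~b -> c), 1   [~<>-rule on 3 via 0R1]
9. ~b, 1   [~->-rule on 8]
10. ~c, 1   [~->-rule on 8]
11. ~b -> c, 2   [<>-rule on 7: fresh world 2, 1R2]
12. ~(~b -> c), 2   [~<>-rule on 3 via 0R2]
13. ~b, 2   [~->-rule on 12]
14. ~c, 2   [~->-rule on 12]
15. c, 2   [->-rule on 11 (branches; this branch)]
Accessibility: 0R0, 0R1, 0R2, 1R1, 1R2, 2R2
Branch closes: c and ~c both at 2.
All branches of the negation close; one closing branch shown above.

Yes, valid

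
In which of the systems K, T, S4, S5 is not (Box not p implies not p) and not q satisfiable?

T-tableau for the formula:
1. not (Box not p implies not p) and not q, u
2. not (Box not p implies not p), u
3. not q, u
4. Box not p, u
5. p, u
6. not p, u
Accessibility: uRu
Branch closes: p and not p both at u.
Every branch closes (one shown): unsatisfiable in T, hence also in S4, S5 (every S4/S5-frame is a T-frame).
K-tableau for the formula:
1. not (Box not p implies not p) and not q, u
2. not (Box not p implies not p), u
3. not q, u
4. Box not p, u
5. p, u
Complete open branch: satisfiable in K.

K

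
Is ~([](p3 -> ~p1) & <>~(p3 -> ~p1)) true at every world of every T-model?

Tableau for the negation [](p3 -> ~p1) & <>~(p3 -> ~p1):
1. [](p3 -> ~p1) & <>~(p3 -> ~p1), 0
2. [](p3 -> ~p1), 0
3. <>~(p3 -> ~p1), 0
4. p3 -> ~p1, 0
5. ~p1, 0
6. ~(p3 -> ~p1), 1
7. p3, 1
8. p1, 1
9. p3 -> ~p1, 1
10. ~p1, 1
Accessibility: 0R0, 0R1, 1R1
Branch closes: p1 and ~p1 both at 1.
Every branch of the negation's tableau closes; the branch above is one of them.

Valid in T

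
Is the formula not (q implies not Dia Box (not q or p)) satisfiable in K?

Satisfiable

1. not (q implies not Dia Box (not q or p)), u
2. q, u
3. Dia Box (not q or p), u
4. Box (not q or p), v
Accessibility: uRv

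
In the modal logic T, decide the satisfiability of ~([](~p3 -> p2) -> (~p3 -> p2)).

1. ~([](~p3 -> p2) -> (~p3 -> p2)), 0
2. [](~p3 -> p2), 0
3. ~(~p3 -> p2), 0
4. ~p3, 0
5. ~p2, 0
6. ~p3 -> p2, 0
7. p2, 0
Accessibility: 0R0
Branch closes: p2 and ~p2 both at 0.
(One branch shown.) All branches close.

Unsatisfiable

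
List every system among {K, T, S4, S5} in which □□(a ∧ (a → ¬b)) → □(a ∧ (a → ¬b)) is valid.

T-tableau for the negation ¬(□□(a ∧ (a → ¬b)) → □(a ∧ (a → ¬b))):
1. ¬(□□(a ∧ (a → ¬b)) → □(a ∧ (a → ¬b))), 0
2. □□(a ∧ (a → ¬b)), 0
3. ¬□(a ∧ (a → ¬b)), 0
4. □(a ∧ (a → ¬b)), 0
5. a ∧ (a → ¬b), 0
6. a, 0
7. a → ¬b, 0
8. ¬b, 0
9. ¬(a ∧ (a → ¬b)), 1
10. □(a ∧ (a → ¬b)), 1
11. a ∧ (a → ¬b), 1
12. a, 1
13. a → ¬b, 1
14. ¬(a → ¬b), 1
15. b, 1
16. ¬b, 1
Accessibility: 0R0, 0R1, 1R1
Branch closes: b and ¬b both at 1.
Every branch closes (one shown): valid in T, hence also in S4, S5 (every theorem of T is a theorem of S4 and S5).
K-tableau for the negation ¬(□□(a ∧ (a → ¬b)) → □(a ∧ (a → ¬b))):
1. ¬(□□(a ∧ (a → ¬b)) → □(a ∧ (a → ¬b))), 0
2. □□(a ∧ (a → ¬b)), 0
3. ¬□(a ∧ (a → ¬b)), 0
4. ¬(a ∧ (a → ¬b)), 1
5. □(a ∧ (a → ¬b)), 1
6. ¬(a → ¬b), 1
7. a, 1
8. b, 1
Accessibility: 0R1
Complete open branch: countermodel on a K-frame, so not valid in K.

T, S4, S5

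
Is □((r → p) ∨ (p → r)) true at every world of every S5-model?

Tableau for the negation ¬□((r → p) ∨ (p → r)):
1. ¬□((r → p) ∨ (p → r)), w0
2. ¬((r → p) ∨ (p → r)), w1
3. ¬(r → p), w1
4. ¬(p → r), w1
5. r, w1
6. ¬p, w1
7. p, w1
8. ¬r, w1
Accessibility: w0Rw0, w0Rw1, w1Rw0, w1Rw1
Branch closes: p and ¬p both at w1.
Every branch of the negation's tableau closes; the branch above is one of them.

Valid in S5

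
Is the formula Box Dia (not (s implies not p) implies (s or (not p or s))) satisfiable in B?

1. Box Dia (not (s implies not p) implies (s or (not p or s))), 0
2. Dia (not (s implies not p) implies (s or (not p or s))), 0
3. not (s implies not p) implies (s or (not p or s)), 1
4. Dia (not (s implies not p) implies (s or (not p or s))), 1
5. s or (not p or s), 1
6. not p or s, 1
7. s, 1
8. not (s implies not p) implies (s or (not p or s)), 2
9. s or (not p or s), 2
10. not p or s, 2
11. s, 2
Accessibility: 0R0, 0R1, 1R0, 1R1, 1R2, 2R1, 2R2

Satisfiable (open branch found)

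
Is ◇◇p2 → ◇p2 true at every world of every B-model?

Tableau for the negation ¬(◇◇p2 → ◇p2):
1. ¬(◇◇p2 → ◇p2), w0
2. ◇◇p2, w0
3. ¬◇p2, w0
4. ¬p2, w0
5. ◇p2, w1
6. ¬p2, w1
7. p2, w2
Accessibility: w0Rw0, w0Rw1, w1Rw0, w1Rw1, w1Rw2, w2Rw1, w2Rw2
The negation has an open branch (countermodel exists).

No, not valid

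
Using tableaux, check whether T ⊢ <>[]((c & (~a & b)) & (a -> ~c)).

Tableau for the negation ~<>[]((c & (~a & b)) & (a -> ~c)):
1. ~<>[]((c & (~a & b)) & (a -> ~c)), w0
2. ~[]((c & (~a & b)) & (a -> ~c)), w0   [~<>-rule on 1 via w0Rw0]
3. ~((c & (~a & b)) & (a -> ~c)), w1   [~[]-rule on 2: fresh world w1, w0Rw1]
4. ~[]((c & (~a & b)) & (a -> ~c)), w1   [~<>-rule on 1 via w0Rw1]
5. ~(a -> ~c), w1   [~&-rule on 3 (branches; this branch)]
6. a, w1   [~->-rule on 5]
7. c, w1   [~->-rule on 5]
8. ~((c & (~a & b)) & (a -> ~c)), w2   [~[]-rule on 4: fresh world w2, w1Rw2]
9. ~(a -> ~c), w2   [~&-rule on 8 (branches; this branch)]
10. a, w2   [~->-rule on 9]
11. c, w2   [~->-rule on 9]
Accessibility: w0Rw0, w0Rw1, w1Rw1, w1Rw2, w2Rw2
The negation has an open branch (countermodel exists).

Invalid (countermodel exists)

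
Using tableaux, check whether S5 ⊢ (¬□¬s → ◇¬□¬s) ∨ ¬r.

Tableau for the negation ¬((¬□¬s → ◇¬□¬s) ∨ ¬r):
1. ¬((¬□¬s → ◇¬□¬s) ∨ ¬r), u
2. ¬(¬□¬s → ◇¬□¬s), u
3. r, u
4. ¬□¬s, u
5. ¬◇¬□¬s, u
6. □¬s, u
7. ¬s, u
8. s, v
9. □¬s, v
10. ¬s, v
Accessibility: uRu, uRv, vRu, vRv
Branch closes: s and ¬s both at v.
All branches of the negation close; one closing branch shown above.

Valid in S5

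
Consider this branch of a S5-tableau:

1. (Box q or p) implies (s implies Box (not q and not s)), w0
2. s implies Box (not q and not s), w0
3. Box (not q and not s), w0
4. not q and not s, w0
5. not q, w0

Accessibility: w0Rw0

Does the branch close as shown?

No, open

No atom appears with both signs at the same world.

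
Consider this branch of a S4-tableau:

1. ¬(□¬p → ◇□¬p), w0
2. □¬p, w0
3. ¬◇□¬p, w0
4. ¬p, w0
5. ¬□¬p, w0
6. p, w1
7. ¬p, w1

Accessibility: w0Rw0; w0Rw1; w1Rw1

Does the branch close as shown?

Both p and ¬p appear at w1.

Yes, closed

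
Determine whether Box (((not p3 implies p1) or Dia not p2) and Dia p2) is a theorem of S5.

Tableau for the negation not Box (((not p3 implies p1) or Dia not p2) and Dia p2):
1. not Box (((not p3 implies p1) or Dia not p2) and Dia p2), u
2. not (((not p3 implies p1) or Dia not p2) and Dia p2), v
3. not Dia p2, v
4. not p2, u
5. not p2, v
Accessibility: uRu, uRv, vRu, vRv
The negation has an open branch (countermodel exists).

No, not valid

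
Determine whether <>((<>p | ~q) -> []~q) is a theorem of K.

Tableau for the negation ~<>((<>p | ~q) -> []~q):
1. ~<>((<>p | ~q) -> []~q), u
The negation has an open branch (countermodel exists).

No, not valid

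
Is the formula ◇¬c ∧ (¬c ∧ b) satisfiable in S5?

Satisfiable

1. ◇¬c ∧ (¬c ∧ b), u
2. ◇¬c, u
3. ¬c ∧ b, u
4. ¬c, u
5. b, u
6. ¬c, v
Accessibility: uRu, uRv, vRu, vRv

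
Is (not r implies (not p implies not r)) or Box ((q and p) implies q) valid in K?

Valid in K

Tableau for the negation not ((not r implies (not p implies not r)) or Box ((q and p) implies q)):
1. not ((not r implies (not p implies not r)) or Box ((q and p) implies q)), u
2. not (not r implies (not p implies not r)), u
3. not Box ((q and p) implies q), u
4. not r, u
5. not (not p implies not r), u
6. not p, u
7. r, u
Branch closes: r and not r both at u.
Every branch of the negation's tableau closes; the branch above is one of them.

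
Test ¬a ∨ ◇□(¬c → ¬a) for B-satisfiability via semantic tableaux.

1. ¬a ∨ ◇□(¬c → ¬a), u
2. ◇□(¬c → ¬a), u   [∨-rule on 1 (branches; this branch)]
3. □(¬c → ¬a), v   [◇-rule on 2: fresh world v, uRv]
4. ¬c → ¬a, u   [□-rule on 3 via vRu]
5. ¬c → ¬a, v   [□-rule on 3 via vRv]
6. ¬a, u   [→-rule on 4 (branches; this branch)]
7. ¬a, v   [→-rule on 5 (branches; this branch)]
Accessibility: uRu, uRv, vRu, vRv

Satisfiable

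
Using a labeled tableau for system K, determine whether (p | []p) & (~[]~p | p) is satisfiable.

1. (p | []p) & (~[]~p | p), w0
2. p | []p, w0
3. ~[]~p | p, w0
4. []p, w0
5. p, w0

Satisfiable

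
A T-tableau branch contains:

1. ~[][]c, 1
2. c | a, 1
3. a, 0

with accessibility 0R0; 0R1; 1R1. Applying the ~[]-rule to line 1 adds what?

a fresh world 2 with 1R2, and ~[]c at 2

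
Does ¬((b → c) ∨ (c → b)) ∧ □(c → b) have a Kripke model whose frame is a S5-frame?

Unsatisfiable

1. ¬((b → c) ∨ (c → b)) ∧ □(c → b), w0
2. ¬((b → c) ∨ (c → b)), w0
3. □(c → b), w0
4. ¬(b → c), w0
5. ¬(c → b), w0
6. b, w0
7. ¬c, w0
8. c, w0
9. ¬b, w0
Accessibility: w0Rw0
Branch closes: c and ¬c both at w0.
All branches of the tableau close; one closing branch shown above.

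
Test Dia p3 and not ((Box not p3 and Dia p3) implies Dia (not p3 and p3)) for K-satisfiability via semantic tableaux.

Unsatisfiable

1. Dia p3 and not ((Box not p3 and Dia p3) implies Dia (not p3 and p3)), w0
2. Dia p3, w0   [and-rule on 1]
3. not ((Box not p3 and Dia p3) implies Dia (not p3 and p3)), w0   [and-rule on 1]
4. Box not p3 and Dia p3, w0   [neg-implies-rule on 3]
5. not Dia (not p3 and p3), w0   [neg-implies-rule on 3]
6. Box not p3, w0   [and-rule on 4]
7. p3, w1   [Dia-rule on 2: fresh world w1, w0Rw1]
8. not (not p3 and p3), w1   [neg-Dia-rule on 5 via w0Rw1]
9. not p3, w1   [Box-rule on 6 via w0Rw1]
Accessibility: w0Rw1
Branch closes: p3 and not p3 both at w1.
(One branch shown.) All branches close.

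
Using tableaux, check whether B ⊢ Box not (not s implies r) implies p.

No, not valid

Tableau for the negation not (Box not (not s implies r) implies p):
1. not (Box not (not s implies r) implies p), w0
2. Box not (not s implies r), w0
3. not p, w0
4. not (not s implies r), w0
5. not s, w0
6. not r, w0
Accessibility: w0Rw0
The negation has an open branch (countermodel exists).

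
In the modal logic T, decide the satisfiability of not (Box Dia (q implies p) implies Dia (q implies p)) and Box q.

1. not (Box Dia (q implies p) implies Dia (q implies p)) and Box q, w0
2. not (Box Dia (q implies p) implies Dia (q implies p)), w0
3. Box q, w0
4. Box Dia (q implies p), w0
5. not Dia (q implies p), w0
6. q, w0
7. Dia (q implies p), w0
8. not (q implies p), w0
9. not p, w0
10. q implies p, w1
11. q, w1
12. Dia (q implies p), w1
13. not (q implies p), w1
14. not p, w1
15. p, w1
Accessibility: w0Rw0, w0Rw1, w1Rw1
Branch closes: p and not p both at w1.
Every branch closes; the branch above is one of them.

Unsatisfiable (every branch closes)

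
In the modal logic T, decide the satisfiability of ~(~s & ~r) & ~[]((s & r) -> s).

1. ~(~s & ~r) & ~[]((s & r) -> s), w0
2. ~(~s & ~r), w0   [&-rule on 1]
3. ~[]((s & r) -> s), w0   [&-rule on 1]
4. r, w0   [~&-rule on 2 (branches; this branch)]
5. ~((s & r) -> s), w1   [~[]-rule on 3: fresh world w1, w0Rw1]
6. s & r, w1   [~->-rule on 5]
7. ~s, w1   [~->-rule on 5]
8. s, w1   [&-rule on 6]
9. r, w1   [&-rule on 6]
Accessibility: w0Rw0, w0Rw1, w1Rw1
Branch closes: s and ~s both at w1.
(One branch shown.) All branches close.

Unsatisfiable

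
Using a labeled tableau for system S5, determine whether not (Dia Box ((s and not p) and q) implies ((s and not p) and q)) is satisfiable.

1. not (Dia Box ((s and not p) and q) implies ((s and not p) and q)), w0
2. Dia Box ((s and not p) and q), w0   [neg-implies-rule on 1]
3. not ((s and not p) and q), w0   [neg-implies-rule on 1]
4. not (s and not p), w0   [neg-and-rule on 3 (branches; this branch)]
5. p, w0   [neg-and-rule on 4 (branches; this branch)]
6. Box ((s and not p) and q), w1   [Dia-rule on 2: fresh world w1, w0Rw1]
7. (s and not p) and q, w0   [Box-rule on 6 via w1Rw0]
8. s and not p, w0   [and-rule on 7]
9. q, w0   [and-rule on 7]
10. s, w0   [and-rule on 8]
11. not p, w0   [and-rule on 8]
Accessibility: w0Rw0, w0Rw1, w1Rw0, w1Rw1
Branch closes: p and not p both at w0.
All branches of the tableau close; one closing branch shown above.

Unsatisfiable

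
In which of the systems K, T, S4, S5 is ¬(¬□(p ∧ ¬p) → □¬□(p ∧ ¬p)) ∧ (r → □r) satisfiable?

K-tableau for the formula:
1. ¬(¬□(p ∧ ¬p) → □¬□(p ∧ ¬p)) ∧ (r → □r), 0
2. ¬(¬□(p ∧ ¬p) → □¬□(p ∧ ¬p)), 0   [∧-rule on 1]
3. r → □r, 0   [∧-rule on 1]
4. ¬□(p ∧ ¬p), 0   [¬→-rule on 2]
5. ¬□¬□(p ∧ ¬p), 0   [¬→-rule on 2]
6. □r, 0   [→-rule on 3 (branches; this branch)]
7. ¬(p ∧ ¬p), 1   [¬□-rule on 4: fresh world 1, 0R1]
8. r, 1   [□-rule on 6 via 0R1]
9. p, 1   [¬∧-rule on 7 (branches; this branch)]
10. □(p ∧ ¬p), 2   [¬□-rule on 5: fresh world 2, 0R2]
11. r, 2   [□-rule on 6 via 0R2]
Accessibility: 0R1, 0R2
Complete open branch: satisfiable in K.
T-tableau for the formula:
1. ¬(¬□(p ∧ ¬p) → □¬□(p ∧ ¬p)) ∧ (r → □r), 0
2. ¬(¬□(p ∧ ¬p) → □¬□(p ∧ ¬p)), 0   [∧-rule on 1]
3. r → □r, 0   [∧-rule on 1]
4. ¬□(p ∧ ¬p), 0   [¬→-rule on 2]
5. ¬□¬□(p ∧ ¬p), 0   [¬→-rule on 2]
6. □r, 0   [→-rule on 3 (branches; this branch)]
7. r, 0   [□-rule on 6 via 0R0]
8. ¬(p ∧ ¬p), 1   [¬□-rule on 4: fresh world 1, 0R1]
9. r, 1   [□-rule on 6 via 0R1]
10. p, 1   [¬∧-rule on 8 (branches; this branch)]
11. □(p ∧ ¬p), 2   [¬□-rule on 5: fresh world 2, 0R2]
12. r, 2   [□-rule on 6 via 0R2]
13. p ∧ ¬p, 2   [□-rule on 11 via 2R2]
14. p, 2   [∧-rule on 13]
15. ¬p, 2   [∧-rule on 13]
Accessibility: 0R0, 0R1, 0R2, 1R1, 2R2
Branch closes: p and ¬p both at 2.
Every branch closes (one shown): unsatisfiable in T, hence also in S4, S5 (every S4/S5-frame is a T-frame).

K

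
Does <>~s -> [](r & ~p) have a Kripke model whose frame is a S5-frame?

1. <>~s -> [](r & ~p), u
2. [](r & ~p), u
3. r & ~p, u
4. r, u
5. ~p, u
Accessibility: uRu

Satisfiable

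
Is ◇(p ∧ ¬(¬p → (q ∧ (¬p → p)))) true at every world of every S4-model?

Tableau for the negation ¬◇(p ∧ ¬(¬p → (q ∧ (¬p → p)))):
1. ¬◇(p ∧ ¬(¬p → (q ∧ (¬p → p)))), 0
2. ¬(p ∧ ¬(¬p → (q ∧ (¬p → p)))), 0
3. ¬p → (q ∧ (¬p → p)), 0
4. q ∧ (¬p → p), 0
5. q, 0
6. ¬p → p, 0
7. p, 0
Accessibility: 0R0
The negation has an open branch (countermodel exists).

No, not valid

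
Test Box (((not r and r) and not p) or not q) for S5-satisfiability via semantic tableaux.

1. Box (((not r and r) and not p) or not q), w0
2. ((not r and r) and not p) or not q, w0
3. not q, w0
Accessibility: w0Rw0

Satisfiable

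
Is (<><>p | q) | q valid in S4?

Invalid (countermodel exists)

Tableau for the negation ~((<><>p | q) | q):
1. ~((<><>p | q) | q), 0
2. ~(<><>p | q), 0   [~|-rule on 1]
3. ~q, 0   [~|-rule on 1]
4. ~<><>p, 0   [~|-rule on 2]
5. ~<>p, 0   [~<>-rule on 4 via 0R0]
6. ~p, 0   [~<>-rule on 5 via 0R0]
Accessibility: 0R0
The negation has an open branch (countermodel exists).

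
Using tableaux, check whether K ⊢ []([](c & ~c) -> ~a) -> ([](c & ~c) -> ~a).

Tableau for the negation ~([]([](c & ~c) -> ~a) -> ([](c & ~c) -> ~a)):
1. ~([]([](c & ~c) -> ~a) -> ([](c & ~c) -> ~a)), u
2. []([](c & ~c) -> ~a), u
3. ~([](c & ~c) -> ~a), u
4. [](c & ~c), u
5. a, u
The negation has an open branch (countermodel exists).

No, not valid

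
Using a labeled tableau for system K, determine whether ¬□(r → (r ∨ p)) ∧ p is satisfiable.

1. ¬□(r → (r ∨ p)) ∧ p, 0
2. ¬□(r → (r ∨ p)), 0
3. p, 0
4. ¬(r → (r ∨ p)), 1
5. r, 1
6. ¬(r ∨ p), 1
7. ¬r, 1
8. ¬p, 1
Accessibility: 0R1
Branch closes: r and ¬r both at 1.
All branches of the tableau close; one closing branch shown above.

Unsatisfiable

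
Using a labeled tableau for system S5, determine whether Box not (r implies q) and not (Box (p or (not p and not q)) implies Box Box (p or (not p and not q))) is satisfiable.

1. Box not (r implies q) and not (Box (p or (not p and not q)) implies Box Box (p or (not p and not q))), w0
2. Box not (r implies q), w0   [and-rule on 1]
3. not (Box (p or (not p and not q)) implies Box Box (p or (not p and not q))), w0   [and-rule on 1]
4. Box (p or (not p and not q)), w0   [neg-implies-rule on 3]
5. not Box Box (p or (not p and not q)), w0   [neg-implies-rule on 3]
6. not (r implies q), w0   [Box-rule on 2 via w0Rw0]
7. r, w0   [neg-implies-rule on 6]
8. not q, w0   [neg-implies-rule on 6]
9. p or (not p and not q), w0   [Box-rule on 4 via w0Rw0]
10. not p and not q, w0   [or-rule on 9 (branches; this branch)]
11. not p, w0   [and-rule on 10]
12. not Box (p or (not p and not q)), w1   [neg-Box-rule on 5: fresh world w1, w0Rw1]
13. not (r implies q), w1   [Box-rule on 2 via w0Rw1]
14. r, w1   [neg-implies-rule on 13]
15. not q, w1   [neg-implies-rule on 13]
16. p or (not p and not q), w1   [Box-rule on 4 via w0Rw1]
17. not p and not q, w1   [or-rule on 16 (branches; this branch)]
18. not p, w1   [and-rule on 17]
19. not (p or (not p and not q)), w2   [neg-Box-rule on 12: fresh world w2, w1Rw2]
20. not p, w2   [neg-or-rule on 19]
21. not (not p and not q), w2   [neg-or-rule on 19]
22. not (r implies q), w2   [Box-rule on 2 via w0Rw2]
23. r, w2   [neg-implies-rule on 22]
24. not q, w2   [neg-implies-rule on 22]
25. p or (not p and not q), w2   [Box-rule on 4 via w0Rw2]
26. q, w2   [neg-and-rule on 21 (branches; this branch)]
Accessibility: w0Rw0, w0Rw1, w0Rw2, w1Rw0, w1Rw1, w1Rw2, w2Rw0, w2Rw1, w2Rw2
Branch closes: q and not q both at w2.
Every branch closes; the branch above is one of them.

Unsatisfiable (every branch closes)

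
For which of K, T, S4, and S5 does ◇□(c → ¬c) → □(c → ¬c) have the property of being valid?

S5-tableau for the negation ¬(◇□(c → ¬c) → □(c → ¬c)):
1. ¬(◇□(c → ¬c) → □(c → ¬c)), w0
2. ◇□(c → ¬c), w0   [¬→-rule on 1]
3. ¬□(c → ¬c), w0   [¬→-rule on 1]
4. □(c → ¬c), w1   [◇-rule on 2: fresh world w1, w0Rw1]
5. c → ¬c, w0   [□-rule on 4 via w1Rw0]
6. c → ¬c, w1   [□-rule on 4 via w1Rw1]
7. ¬c, w0   [→-rule on 5 (branches; this branch)]
8. ¬c, w1   [→-rule on 6 (branches; this branch)]
9. ¬(c → ¬c), w2   [¬□-rule on 3: fresh world w2, w0Rw2]
10. c, w2   [¬→-rule on 9]
11. c → ¬c, w2   [□-rule on 4 via w1Rw2]
12. ¬c, w2   [→-rule on 11 (branches; this branch)]
Accessibility: w0Rw0, w0Rw1, w0Rw2, w1Rw0, w1Rw1, w1Rw2, w2Rw0, w2Rw1, w2Rw2
Branch closes: c and ¬c both at w2.
Every branch closes (one shown): valid in S5.
S4-tableau for the negation ¬(◇□(c → ¬c) → □(c → ¬c)):
1. ¬(◇□(c → ¬c) → □(c → ¬c)), w0
2. ◇□(c → ¬c), w0   [¬→-rule on 1]
3. ¬□(c → ¬c), w0   [¬→-rule on 1]
4. □(c → ¬c), w1   [◇-rule on 2: fresh world w1, w0Rw1]
5. c → ¬c, w1   [□-rule on 4 via w1Rw1]
6. ¬c, w1   [→-rule on 5 (branches; this branch)]
7. ¬(c → ¬c), w2   [¬□-rule on 3: fresh world w2, w0Rw2]
8. c, w2   [¬→-rule on 7]
Accessibility: w0Rw0, w0Rw1, w0Rw2, w1Rw1, w2Rw2
Complete open branch: countermodel on an S4-frame, so not valid in S4, nor in K, T (the same frame is also a K-frame and a T-frame).

S5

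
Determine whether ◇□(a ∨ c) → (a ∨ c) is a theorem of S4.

Tableau for the negation ¬(◇□(a ∨ c) → (a ∨ c)):
1. ¬(◇□(a ∨ c) → (a ∨ c)), w0
2. ◇□(a ∨ c), w0
3. ¬(a ∨ c), w0
4. ¬a, w0
5. ¬c, w0
6. □(a ∨ c), w1
7. a ∨ c, w1
8. c, w1
Accessibility: w0Rw0, w0Rw1, w1Rw1
The negation has an open branch (countermodel exists).

No, not valid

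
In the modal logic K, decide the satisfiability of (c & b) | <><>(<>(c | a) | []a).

1. (c & b) | <><>(<>(c | a) | []a), w0
2. <><>(<>(c | a) | []a), w0
3. <>(<>(c | a) | []a), w1
4. <>(c | a) | []a, w2
5. []a, w2
Accessibility: w0Rw1, w1Rw2

Satisfiable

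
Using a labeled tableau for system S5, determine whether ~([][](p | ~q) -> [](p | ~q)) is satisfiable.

1. ~([][](p | ~q) -> [](p | ~q)), w0
2. [][](p | ~q), w0   [~->-rule on 1]
3. ~[](p | ~q), w0   [~->-rule on 1]
4. [](p | ~q), w0   [[]-rule on 2 via w0Rw0]
5. p | ~q, w0   [[]-rule on 4 via w0Rw0]
6. ~q, w0   [|-rule on 5 (branches; this branch)]
7. ~(p | ~q), w1   [~[]-rule on 3: fresh world w1, w0Rw1]
8. ~p, w1   [~|-rule on 7]
9. q, w1   [~|-rule on 7]
10. [](p | ~q), w1   [[]-rule on 2 via w0Rw1]
11. p | ~q, w1   [[]-rule on 4 via w0Rw1]
12. ~q, w1   [|-rule on 11 (branches; this branch)]
Accessibility: w0Rw0, w0Rw1, w1Rw0, w1Rw1
Branch closes: q and ~q both at w1.
Every branch closes; the branch above is one of them.

Unsatisfiable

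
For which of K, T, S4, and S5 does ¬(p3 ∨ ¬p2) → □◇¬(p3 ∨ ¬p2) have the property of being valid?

S5

S4-tableau for the negation ¬(¬(p3 ∨ ¬p2) → □◇¬(p3 ∨ ¬p2)):
1. ¬(¬(p3 ∨ ¬p2) → □◇¬(p3 ∨ ¬p2)), 0
2. ¬(p3 ∨ ¬p2), 0
3. ¬□◇¬(p3 ∨ ¬p2), 0
4. ¬p3, 0
5. p2, 0
6. ¬◇¬(p3 ∨ ¬p2), 1
7. p3 ∨ ¬p2, 1
8. ¬p2, 1
Accessibility: 0R0, 0R1, 1R1
Complete open branch: countermodel on an S4-frame, so not valid in S4, nor in K, T (the same frame is also a K-frame and a T-frame).
S5-tableau for the negation ¬(¬(p3 ∨ ¬p2) → □◇¬(p3 ∨ ¬p2)):
1. ¬(¬(p3 ∨ ¬p2) → □◇¬(p3 ∨ ¬p2)), 0
2. ¬(p3 ∨ ¬p2), 0
3. ¬□◇¬(p3 ∨ ¬p2), 0
4. ¬p3, 0
5. p2, 0
6. ¬◇¬(p3 ∨ ¬p2), 1
7. p3 ∨ ¬p2, 0
8. p3 ∨ ¬p2, 1
9. ¬p2, 0
Accessibility: 0R0, 0R1, 1R0, 1R1
Branch closes: p2 and ¬p2 both at 0.
Every branch closes (one shown): valid in S5.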